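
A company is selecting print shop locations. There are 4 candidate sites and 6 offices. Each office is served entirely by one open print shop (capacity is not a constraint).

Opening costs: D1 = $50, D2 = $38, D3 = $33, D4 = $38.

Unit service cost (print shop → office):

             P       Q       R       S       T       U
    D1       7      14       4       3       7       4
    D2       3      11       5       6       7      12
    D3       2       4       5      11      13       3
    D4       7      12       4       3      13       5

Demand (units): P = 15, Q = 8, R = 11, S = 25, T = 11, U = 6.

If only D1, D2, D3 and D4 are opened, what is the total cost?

Each office is assigned to its cheapest site among the open ones.
{D1, D2, D3, D4}: P→D3 2·15=30, Q→D3 4·8=32, R→D1 4·11=44, S→D1 3·25=75, T→D1 7·11=77, U→D3 3·6=18. Service 276; fixed 159; total 435.

Total cost: 435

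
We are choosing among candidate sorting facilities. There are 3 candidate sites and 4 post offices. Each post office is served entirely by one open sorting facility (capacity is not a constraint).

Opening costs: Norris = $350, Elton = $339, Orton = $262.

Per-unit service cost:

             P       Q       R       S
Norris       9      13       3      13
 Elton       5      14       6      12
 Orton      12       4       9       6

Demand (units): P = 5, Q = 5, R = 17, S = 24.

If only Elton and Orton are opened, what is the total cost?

Each post office is assigned to its cheapest site among the open ones.
{Elton, Orton}: P→Elton 5·5=25, Q→Orton 4·5=20, R→Elton 6·17=102, S→Orton 6·24=144. Service 291; fixed 601; total 892.

Total cost: 892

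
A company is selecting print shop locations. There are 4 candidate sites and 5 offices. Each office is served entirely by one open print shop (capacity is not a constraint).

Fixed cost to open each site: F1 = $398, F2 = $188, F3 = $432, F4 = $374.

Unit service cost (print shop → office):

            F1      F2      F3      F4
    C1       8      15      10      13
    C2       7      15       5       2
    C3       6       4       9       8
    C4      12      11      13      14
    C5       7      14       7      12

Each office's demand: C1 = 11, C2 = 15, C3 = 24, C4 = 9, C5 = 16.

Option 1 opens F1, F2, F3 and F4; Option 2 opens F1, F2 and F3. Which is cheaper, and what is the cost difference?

Option 2 is cheaper by 329.

Option 1: {F1, F2, F3, F4}: C1→F1 8·11=88, C2→F4 2·15=30, C3→F2 4·24=96, C4→F2 11·9=99, C5→F1 7·16=112. Service 425; fixed 1392; total 1817.
Option 2: {F1, F2, F3}: C1→F1 8·11=88, C2→F3 5·15=75, C3→F2 4·24=96, C4→F2 11·9=99, C5→F1 7·16=112. Service 470; fixed 1018; total 1488.
Difference: |1817 − 1488| = 329.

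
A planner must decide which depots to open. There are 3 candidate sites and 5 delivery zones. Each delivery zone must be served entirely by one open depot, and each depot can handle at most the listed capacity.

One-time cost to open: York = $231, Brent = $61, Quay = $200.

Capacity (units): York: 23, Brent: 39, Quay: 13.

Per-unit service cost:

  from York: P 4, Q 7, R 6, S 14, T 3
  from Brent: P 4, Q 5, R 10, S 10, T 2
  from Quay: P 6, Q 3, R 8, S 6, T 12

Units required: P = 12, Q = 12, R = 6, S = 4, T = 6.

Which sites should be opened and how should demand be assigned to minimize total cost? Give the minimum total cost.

Open {Brent, Quay}: P→Brent 4·12=48, Q→Brent 5·12=60, R→Quay 8·6=48, S→Quay 6·4=24, T→Brent 2·6=12.
Loads: Brent carries 30/39, Quay carries 10/13. Service 192; fixed 261; total 453.
Next best feasible plan costs 457.

Minimum total cost: 453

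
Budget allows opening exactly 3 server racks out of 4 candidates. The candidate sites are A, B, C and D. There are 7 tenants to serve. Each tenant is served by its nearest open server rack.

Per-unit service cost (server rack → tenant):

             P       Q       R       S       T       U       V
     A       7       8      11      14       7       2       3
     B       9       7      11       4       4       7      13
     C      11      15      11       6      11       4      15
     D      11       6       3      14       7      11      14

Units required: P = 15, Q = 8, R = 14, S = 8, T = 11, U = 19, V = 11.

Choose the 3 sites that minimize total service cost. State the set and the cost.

Choose A, B and D; total service cost 342.

With exactly 3 open, each tenant uses its cheapest among the chosen.
{A, B, D}: P→A 7·15=105, Q→D 6·8=48, R→D 3·14=42, S→B 4·8=32, T→B 4·11=44, U→A 2·19=38, V→A 3·11=33. Service cost 342.
{A, C, D}: service cost 391
{A, B, C}: service cost 462
Among all 4 size-3 choices, {A, B, D} is lowest.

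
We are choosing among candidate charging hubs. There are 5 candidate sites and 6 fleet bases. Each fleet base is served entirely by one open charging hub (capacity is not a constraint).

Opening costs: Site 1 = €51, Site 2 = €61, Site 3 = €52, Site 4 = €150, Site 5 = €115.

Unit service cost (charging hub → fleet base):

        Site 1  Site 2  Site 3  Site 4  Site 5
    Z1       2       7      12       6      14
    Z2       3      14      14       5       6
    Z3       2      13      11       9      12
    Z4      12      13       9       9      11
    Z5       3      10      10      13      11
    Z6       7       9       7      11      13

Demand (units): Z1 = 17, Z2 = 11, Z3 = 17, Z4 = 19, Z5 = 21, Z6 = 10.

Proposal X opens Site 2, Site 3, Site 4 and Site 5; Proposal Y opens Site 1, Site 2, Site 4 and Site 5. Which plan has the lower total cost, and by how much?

Proposal X: {Site 2, Site 3, Site 4, Site 5}: Z1→Site 4 6·17=102, Z2→Site 4 5·11=55, Z3→Site 4 9·17=153, Z4→Site 3 9·19=171, Z5→Site 2 10·21=210, Z6→Site 3 7·10=70. Service 761; fixed 378; total 1139.
Proposal Y: {Site 1, Site 2, Site 4, Site 5}: Z1→Site 1 2·17=34, Z2→Site 1 3·11=33, Z3→Site 1 2·17=34, Z4→Site 4 9·19=171, Z5→Site 1 3·21=63, Z6→Site 1 7·10=70. Service 405; fixed 377; total 782.
Difference: |1139 − 782| = 357.

Proposal Y is cheaper by 357.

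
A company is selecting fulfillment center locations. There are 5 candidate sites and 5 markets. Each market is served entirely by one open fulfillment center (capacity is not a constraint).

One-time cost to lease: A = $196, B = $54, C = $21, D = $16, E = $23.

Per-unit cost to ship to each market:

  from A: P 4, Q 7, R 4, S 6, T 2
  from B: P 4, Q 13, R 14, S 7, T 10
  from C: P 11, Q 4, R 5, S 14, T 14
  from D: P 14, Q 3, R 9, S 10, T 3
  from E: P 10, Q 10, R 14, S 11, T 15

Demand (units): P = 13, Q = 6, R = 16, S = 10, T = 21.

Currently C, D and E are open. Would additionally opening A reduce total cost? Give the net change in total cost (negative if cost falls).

No — net change +41 (cost rises by 41).

Current service cost with {C, D, E}: 391.
Adding A: each market re-picks its cheapest; new service cost 236, saving 155.
Extra fixed cost: 196. Net change = 196 − 155 = 41.
(Totals: 451 → 492.)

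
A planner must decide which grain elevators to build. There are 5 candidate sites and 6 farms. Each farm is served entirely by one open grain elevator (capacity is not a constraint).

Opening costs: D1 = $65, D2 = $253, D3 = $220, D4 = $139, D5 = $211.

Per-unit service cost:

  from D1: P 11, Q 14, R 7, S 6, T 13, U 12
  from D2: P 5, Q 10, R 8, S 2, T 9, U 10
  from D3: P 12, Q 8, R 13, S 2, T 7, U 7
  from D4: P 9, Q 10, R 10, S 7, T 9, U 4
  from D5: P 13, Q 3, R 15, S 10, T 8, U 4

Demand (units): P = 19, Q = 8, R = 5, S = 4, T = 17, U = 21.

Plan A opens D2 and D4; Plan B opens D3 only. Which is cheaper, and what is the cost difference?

Plan B is cheaper by 1.

Plan A: {D2, D4}: P→D2 5·19=95, Q→D2 10·8=80, R→D2 8·5=40, S→D2 2·4=8, T→D2 9·17=153, U→D4 4·21=84. Service 460; fixed 392; total 852.
Plan B: {D3}: P→D3 12·19=228, Q→D3 8·8=64, R→D3 13·5=65, S→D3 2·4=8, T→D3 7·17=119, U→D3 7·21=147. Service 631; fixed 220; total 851.
Difference: |852 − 851| = 1.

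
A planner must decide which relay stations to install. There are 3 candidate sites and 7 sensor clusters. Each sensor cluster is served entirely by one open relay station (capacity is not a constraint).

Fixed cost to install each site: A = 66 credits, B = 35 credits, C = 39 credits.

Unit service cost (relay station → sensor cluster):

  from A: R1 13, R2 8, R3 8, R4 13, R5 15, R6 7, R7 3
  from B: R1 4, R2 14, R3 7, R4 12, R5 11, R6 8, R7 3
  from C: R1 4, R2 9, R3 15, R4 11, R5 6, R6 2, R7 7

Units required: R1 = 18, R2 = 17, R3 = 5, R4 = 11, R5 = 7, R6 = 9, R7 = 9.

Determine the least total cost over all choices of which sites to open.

For any fixed open set, each sensor cluster goes to its cheapest open site; total = fixed + service.
{B, C}: R1→B 4·18=72, R2→C 9·17=153, R3→B 7·5=35, R4→C 11·11=121, R5→C 6·7=42, R6→C 2·9=18, R7→B 3·9=27. Service 468; fixed 74; total 542.
{A, C}: R1→C 4·18=72, R2→A 8·17=136, R3→A 8·5=40, R4→C 11·11=121, R5→C 6·7=42, R6→C 2·9=18, R7→A 3·9=27. Service 456; fixed 105; total 561.
{C}: R1→C 4·18=72, R2→C 9·17=153, R3→C 15·5=75, R4→C 11·11=121, R5→C 6·7=42, R6→C 2·9=18, R7→C 7·9=63. Service 544; fixed 39; total 583.
{A, B, C}: R1→B 4·18=72, R2→A 8·17=136, R3→B 7·5=35, R4→C 11·11=121, R5→C 6·7=42, R6→C 2·9=18, R7→A 3·9=27. Service 451; fixed 140; total 591.
(All 7 nonempty subsets were checked; B and C is lowest.)

Minimum total cost: 542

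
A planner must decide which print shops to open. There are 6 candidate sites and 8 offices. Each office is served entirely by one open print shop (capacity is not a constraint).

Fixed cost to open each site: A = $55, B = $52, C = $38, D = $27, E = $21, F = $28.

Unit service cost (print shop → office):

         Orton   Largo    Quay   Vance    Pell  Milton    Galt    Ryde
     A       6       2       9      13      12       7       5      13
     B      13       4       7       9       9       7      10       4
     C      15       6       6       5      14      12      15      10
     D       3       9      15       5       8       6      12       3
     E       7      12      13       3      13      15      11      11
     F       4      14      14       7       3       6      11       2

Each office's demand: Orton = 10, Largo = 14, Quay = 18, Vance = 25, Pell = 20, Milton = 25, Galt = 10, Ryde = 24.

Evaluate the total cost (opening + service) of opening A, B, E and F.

Total cost: 733

Each office is assigned to its cheapest site among the open ones.
{A, B, E, F}: Orton→F 4·10=40, Largo→A 2·14=28, Quay→B 7·18=126, Vance→E 3·25=75, Pell→F 3·20=60, Milton→F 6·25=150, Galt→A 5·10=50, Ryde→F 2·24=48. Service 577; fixed 156; total 733.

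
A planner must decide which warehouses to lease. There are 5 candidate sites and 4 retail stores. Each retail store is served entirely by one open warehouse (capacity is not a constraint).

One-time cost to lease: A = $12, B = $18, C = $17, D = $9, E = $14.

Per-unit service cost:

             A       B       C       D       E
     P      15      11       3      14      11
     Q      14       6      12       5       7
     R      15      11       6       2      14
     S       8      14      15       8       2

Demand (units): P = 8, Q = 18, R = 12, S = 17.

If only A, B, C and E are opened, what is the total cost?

Each retail store is assigned to its cheapest site among the open ones.
{A, B, C, E}: P→C 3·8=24, Q→B 6·18=108, R→C 6·12=72, S→E 2·17=34. Service 238; fixed 61; total 299.

Total cost: 299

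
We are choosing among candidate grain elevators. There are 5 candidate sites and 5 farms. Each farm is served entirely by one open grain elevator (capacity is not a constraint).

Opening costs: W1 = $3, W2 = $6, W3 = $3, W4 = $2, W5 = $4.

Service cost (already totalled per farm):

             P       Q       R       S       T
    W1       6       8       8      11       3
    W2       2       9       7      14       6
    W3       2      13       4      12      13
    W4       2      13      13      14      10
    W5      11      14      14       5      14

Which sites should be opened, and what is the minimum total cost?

Open W1, W3 and W5; minimum total cost 32.

For any fixed open set, each farm goes to its cheapest open site; total = fixed + service.
{W1, W3, W5}: P→W3 2, Q→W1 8, R→W3 4, S→W5 5, T→W1 3. Service 22; fixed 10; total 32.
{W1, W3}: service 28 + fixed 6 = 34
{W1, W3, W4, W5}: service 22 + fixed 12 = 34
{W1, W2, W3, W4, W5}: P→W2 2, Q→W1 8, R→W3 4, S→W5 5, T→W1 3. Service 22; fixed 18; total 40.
No other subset beats 32.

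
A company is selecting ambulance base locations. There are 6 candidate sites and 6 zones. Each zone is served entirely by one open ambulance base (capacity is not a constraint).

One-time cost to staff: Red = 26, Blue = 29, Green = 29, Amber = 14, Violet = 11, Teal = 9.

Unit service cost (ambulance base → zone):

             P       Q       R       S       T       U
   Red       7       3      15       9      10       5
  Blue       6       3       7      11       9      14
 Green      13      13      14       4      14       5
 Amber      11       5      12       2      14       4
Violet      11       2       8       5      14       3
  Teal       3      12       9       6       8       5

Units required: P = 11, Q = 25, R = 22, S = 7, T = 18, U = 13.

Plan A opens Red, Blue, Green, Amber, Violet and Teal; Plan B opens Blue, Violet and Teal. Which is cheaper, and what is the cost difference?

Plan A: {Red, Blue, Green, Amber, Violet, Teal}: P→Teal 3·11=33, Q→Violet 2·25=50, R→Blue 7·22=154, S→Amber 2·7=14, T→Teal 8·18=144, U→Violet 3·13=39. Service 434; fixed 118; total 552.
Plan B: {Blue, Violet, Teal}: P→Teal 3·11=33, Q→Violet 2·25=50, R→Blue 7·22=154, S→Violet 5·7=35, T→Teal 8·18=144, U→Violet 3·13=39. Service 455; fixed 49; total 504.
Difference: |552 − 504| = 48.

Plan B is cheaper by 48.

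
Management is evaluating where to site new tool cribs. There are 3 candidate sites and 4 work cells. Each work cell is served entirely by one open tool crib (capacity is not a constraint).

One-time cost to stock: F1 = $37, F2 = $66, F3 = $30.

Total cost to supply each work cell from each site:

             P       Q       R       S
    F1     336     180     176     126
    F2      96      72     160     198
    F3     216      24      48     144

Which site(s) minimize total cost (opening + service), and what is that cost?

Open F2 and F3; minimum total cost 408.

For any fixed open set, each work cell goes to its cheapest open site; total = fixed + service.
{F2, F3}: P→F2 96, Q→F3 24, R→F3 48, S→F3 144. Service 312; fixed 96; total 408.
{F1, F2, F3}: P→F2 96, Q→F3 24, R→F3 48, S→F1 126. Service 294; fixed 133; total 427.
{F3}: service 432 + fixed 30 = 462
No other subset beats 408.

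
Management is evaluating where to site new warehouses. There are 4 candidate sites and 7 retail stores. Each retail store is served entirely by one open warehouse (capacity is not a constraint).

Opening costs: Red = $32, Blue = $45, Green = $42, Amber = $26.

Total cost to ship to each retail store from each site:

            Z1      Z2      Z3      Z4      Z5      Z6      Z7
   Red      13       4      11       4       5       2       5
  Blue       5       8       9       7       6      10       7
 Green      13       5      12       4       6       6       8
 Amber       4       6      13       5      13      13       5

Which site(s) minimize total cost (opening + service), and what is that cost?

Open Red only; minimum total cost 76.

For any fixed open set, each retail store goes to its cheapest open site; total = fixed + service.
{Red}: Z1→Red 13, Z2→Red 4, Z3→Red 11, Z4→Red 4, Z5→Red 5, Z6→Red 2, Z7→Red 5. Service 44; fixed 32; total 76.
{Amber}: service 59 + fixed 26 = 85
{Red, Amber}: Z1→Amber 4, Z2→Red 4, Z3→Red 11, Z4→Red 4, Z5→Red 5, Z6→Red 2, Z7→Red 5. Service 35; fixed 58; total 93.
{Red, Blue, Green, Amber}: Z1→Amber 4, Z2→Red 4, Z3→Blue 9, Z4→Red 4, Z5→Red 5, Z6→Red 2, Z7→Red 5. Service 33; fixed 145; total 178.
No other subset beats 76.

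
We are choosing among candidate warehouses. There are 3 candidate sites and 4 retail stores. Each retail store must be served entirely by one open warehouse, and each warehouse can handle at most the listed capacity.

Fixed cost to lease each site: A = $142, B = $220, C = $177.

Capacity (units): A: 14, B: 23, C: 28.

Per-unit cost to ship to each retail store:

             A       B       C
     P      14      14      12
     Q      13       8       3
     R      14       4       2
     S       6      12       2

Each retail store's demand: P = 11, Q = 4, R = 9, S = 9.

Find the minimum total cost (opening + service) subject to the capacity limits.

Minimum total cost: 521

Open {A, C}: P→A 14·11=154, Q→C 3·4=12, R→C 2·9=18, S→C 2·9=18.
Loads: A carries 11/14, C carries 22/28. Service 202; fixed 319; total 521.
Next best feasible plan costs 535.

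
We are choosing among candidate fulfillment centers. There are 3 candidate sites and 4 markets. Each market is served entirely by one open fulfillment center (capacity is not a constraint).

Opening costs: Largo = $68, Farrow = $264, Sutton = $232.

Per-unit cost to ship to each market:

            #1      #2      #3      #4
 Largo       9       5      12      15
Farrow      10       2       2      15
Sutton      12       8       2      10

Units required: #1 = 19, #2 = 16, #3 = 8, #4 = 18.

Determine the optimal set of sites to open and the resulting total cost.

For any fixed open set, each market goes to its cheapest open site; total = fixed + service.
{Largo}: #1→Largo 9·19=171, #2→Largo 5·16=80, #3→Largo 12·8=96, #4→Largo 15·18=270. Service 617; fixed 68; total 685.
{Largo, Sutton}: #1→Largo 9·19=171, #2→Largo 5·16=80, #3→Sutton 2·8=16, #4→Sutton 10·18=180. Service 447; fixed 300; total 747.
{Farrow}: service 508 + fixed 264 = 772
{Largo, Farrow, Sutton}: service 399 + fixed 564 = 963
No other subset beats 685.

Open Largo only; minimum total cost 685.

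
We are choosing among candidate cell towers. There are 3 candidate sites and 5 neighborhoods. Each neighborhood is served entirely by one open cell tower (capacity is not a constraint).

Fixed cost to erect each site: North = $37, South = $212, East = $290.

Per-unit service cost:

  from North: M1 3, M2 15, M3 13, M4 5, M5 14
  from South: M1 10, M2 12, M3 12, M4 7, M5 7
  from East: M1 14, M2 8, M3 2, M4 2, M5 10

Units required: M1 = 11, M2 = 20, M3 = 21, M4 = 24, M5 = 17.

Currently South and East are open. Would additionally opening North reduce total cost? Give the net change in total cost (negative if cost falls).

Current service cost with {South, East}: 479.
Adding North: each neighborhood re-picks its cheapest; new service cost 402, saving 77.
Extra fixed cost: 37. Net change = 37 − 77 = -40.
(Totals: 981 → 941.)

Yes — net change −40 (cost falls by 40).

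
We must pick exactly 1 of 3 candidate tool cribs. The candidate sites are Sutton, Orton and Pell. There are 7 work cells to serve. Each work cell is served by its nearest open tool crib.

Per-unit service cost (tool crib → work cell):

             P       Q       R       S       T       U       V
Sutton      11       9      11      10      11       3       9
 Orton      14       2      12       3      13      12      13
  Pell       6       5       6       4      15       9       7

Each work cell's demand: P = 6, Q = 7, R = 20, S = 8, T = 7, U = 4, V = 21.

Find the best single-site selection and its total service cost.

Choose Pell only; total service cost 511.

With exactly 1 open, each work cell uses its cheapest among the chosen.
{Pell}: P→Pell 6·6=36, Q→Pell 5·7=35, R→Pell 6·20=120, S→Pell 4·8=32, T→Pell 15·7=105, U→Pell 9·4=36, V→Pell 7·21=147. Service cost 511.
{Sutton}: service cost 707
{Orton}: service cost 774
Among all 3 size-1 choices, {Pell} is lowest.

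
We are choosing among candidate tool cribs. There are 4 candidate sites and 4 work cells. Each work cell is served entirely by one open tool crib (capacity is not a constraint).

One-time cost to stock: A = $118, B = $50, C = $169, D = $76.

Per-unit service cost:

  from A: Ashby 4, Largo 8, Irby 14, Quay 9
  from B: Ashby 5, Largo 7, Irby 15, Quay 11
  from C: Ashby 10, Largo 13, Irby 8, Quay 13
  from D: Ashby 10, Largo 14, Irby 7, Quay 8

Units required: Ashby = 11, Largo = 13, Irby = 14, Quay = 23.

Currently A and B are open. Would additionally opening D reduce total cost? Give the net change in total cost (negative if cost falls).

Current service cost with {A, B}: 538.
Adding D: each work cell re-picks its cheapest; new service cost 417, saving 121.
Extra fixed cost: 76. Net change = 76 − 121 = -45.
(Totals: 706 → 661.)

Yes — net change −45 (cost falls by 45).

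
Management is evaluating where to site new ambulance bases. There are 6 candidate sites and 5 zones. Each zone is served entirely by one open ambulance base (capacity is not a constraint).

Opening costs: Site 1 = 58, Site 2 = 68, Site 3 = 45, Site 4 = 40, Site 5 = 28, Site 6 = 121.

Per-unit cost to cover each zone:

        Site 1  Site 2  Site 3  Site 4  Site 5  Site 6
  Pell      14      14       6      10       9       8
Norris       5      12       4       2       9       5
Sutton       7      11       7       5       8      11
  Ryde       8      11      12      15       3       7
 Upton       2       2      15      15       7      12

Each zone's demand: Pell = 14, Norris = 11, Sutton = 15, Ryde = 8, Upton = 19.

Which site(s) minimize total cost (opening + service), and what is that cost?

Open Site 1, Site 4 and Site 5; minimum total cost 411.

For any fixed open set, each zone goes to its cheapest open site; total = fixed + service.
{Site 1, Site 4, Site 5}: Pell→Site 5 9·14=126, Norris→Site 4 2·11=22, Sutton→Site 4 5·15=75, Ryde→Site 5 3·8=24, Upton→Site 1 2·19=38. Service 285; fixed 126; total 411.
{Site 1, Site 3, Site 4, Site 5}: service 243 + fixed 171 = 414
{Site 2, Site 4, Site 5}: Pell→Site 5 9·14=126, Norris→Site 4 2·11=22, Sutton→Site 4 5·15=75, Ryde→Site 5 3·8=24, Upton→Site 2 2·19=38. Service 285; fixed 136; total 421.
{Site 1, Site 2, Site 3, Site 4, Site 5, Site 6}: Pell→Site 3 6·14=84, Norris→Site 4 2·11=22, Sutton→Site 4 5·15=75, Ryde→Site 5 3·8=24, Upton→Site 1 2·19=38. Service 243; fixed 360; total 603.
No other subset beats 411.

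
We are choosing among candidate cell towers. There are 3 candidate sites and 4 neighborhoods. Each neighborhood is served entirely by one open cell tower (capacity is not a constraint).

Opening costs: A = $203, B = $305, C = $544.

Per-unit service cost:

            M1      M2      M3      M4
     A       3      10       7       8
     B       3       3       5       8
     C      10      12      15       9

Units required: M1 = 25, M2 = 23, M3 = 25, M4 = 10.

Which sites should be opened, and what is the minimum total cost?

For any fixed open set, each neighborhood goes to its cheapest open site; total = fixed + service.
{B}: M1→B 3·25=75, M2→B 3·23=69, M3→B 5·25=125, M4→B 8·10=80. Service 349; fixed 305; total 654.
{A}: service 560 + fixed 203 = 763
{A, B}: service 349 + fixed 508 = 857
{A, B, C}: service 349 + fixed 1052 = 1401
No other subset beats 654.

Open B only; minimum total cost 654.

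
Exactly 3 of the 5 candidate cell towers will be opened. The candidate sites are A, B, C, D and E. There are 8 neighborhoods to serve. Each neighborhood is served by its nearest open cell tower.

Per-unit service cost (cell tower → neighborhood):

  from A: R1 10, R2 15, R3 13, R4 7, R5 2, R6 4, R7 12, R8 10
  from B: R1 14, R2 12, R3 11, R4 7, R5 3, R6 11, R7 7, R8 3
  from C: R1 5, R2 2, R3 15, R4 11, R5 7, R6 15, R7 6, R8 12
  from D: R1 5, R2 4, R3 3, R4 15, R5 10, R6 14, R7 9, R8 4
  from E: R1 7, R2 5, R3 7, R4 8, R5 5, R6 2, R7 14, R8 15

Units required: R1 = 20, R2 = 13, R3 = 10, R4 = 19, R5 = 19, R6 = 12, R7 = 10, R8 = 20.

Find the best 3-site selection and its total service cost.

Choose A, C and D; total service cost 515.

With exactly 3 open, each neighborhood uses its cheapest among the chosen.
{A, C, D}: R1→C 5·20=100, R2→C 2·13=26, R3→D 3·10=30, R4→A 7·19=133, R5→A 2·19=38, R6→A 4·12=48, R7→C 6·10=60, R8→D 4·20=80. Service cost 515.
{B, D, E}: service cost 526
{B, C, E}: service cost 530
Among all 10 size-3 choices, {A, C, D} is lowest.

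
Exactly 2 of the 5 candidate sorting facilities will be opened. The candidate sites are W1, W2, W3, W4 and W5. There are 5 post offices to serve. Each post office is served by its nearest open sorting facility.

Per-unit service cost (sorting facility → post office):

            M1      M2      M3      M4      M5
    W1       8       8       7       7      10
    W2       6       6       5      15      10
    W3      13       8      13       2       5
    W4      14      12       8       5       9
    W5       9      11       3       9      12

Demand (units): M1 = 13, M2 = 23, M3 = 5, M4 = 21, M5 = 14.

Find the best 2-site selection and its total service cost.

Choose W2 and W3; total service cost 353.

With exactly 2 open, each post office uses its cheapest among the chosen.
{W2, W3}: M1→W2 6·13=78, M2→W2 6·23=138, M3→W2 5·5=25, M4→W3 2·21=42, M5→W3 5·14=70. Service cost 353.
{W3, W5}: service cost 428
{W1, W3}: service cost 435
Among all 10 size-2 choices, {W2, W3} is lowest.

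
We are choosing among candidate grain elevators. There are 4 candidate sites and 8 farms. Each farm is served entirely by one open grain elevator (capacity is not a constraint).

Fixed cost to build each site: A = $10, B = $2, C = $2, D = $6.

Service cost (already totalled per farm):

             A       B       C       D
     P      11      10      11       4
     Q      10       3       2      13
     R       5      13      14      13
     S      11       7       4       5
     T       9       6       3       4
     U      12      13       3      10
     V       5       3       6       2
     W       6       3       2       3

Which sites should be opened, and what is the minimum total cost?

For any fixed open set, each farm goes to its cheapest open site; total = fixed + service.
{C, D}: P→D 4, Q→C 2, R→D 13, S→C 4, T→C 3, U→C 3, V→D 2, W→C 2. Service 33; fixed 8; total 41.
{A, C, D}: service 25 + fixed 18 = 43
{B, C, D}: P→D 4, Q→C 2, R→B 13, S→C 4, T→C 3, U→C 3, V→D 2, W→C 2. Service 33; fixed 10; total 43.
{A, B, C, D}: service 25 + fixed 20 = 45
No other subset beats 41.

Open C and D; minimum total cost 41.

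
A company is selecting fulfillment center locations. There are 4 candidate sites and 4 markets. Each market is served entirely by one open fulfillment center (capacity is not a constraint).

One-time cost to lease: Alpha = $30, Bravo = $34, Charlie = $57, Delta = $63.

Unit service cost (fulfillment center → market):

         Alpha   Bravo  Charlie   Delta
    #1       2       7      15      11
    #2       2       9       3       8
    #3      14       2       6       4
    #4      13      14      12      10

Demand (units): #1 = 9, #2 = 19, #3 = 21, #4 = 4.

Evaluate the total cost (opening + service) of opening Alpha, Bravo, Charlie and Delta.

Total cost: 322

Each market is assigned to its cheapest site among the open ones.
{Alpha, Bravo, Charlie, Delta}: #1→Alpha 2·9=18, #2→Alpha 2·19=38, #3→Bravo 2·21=42, #4→Delta 10·4=40. Service 138; fixed 184; total 322.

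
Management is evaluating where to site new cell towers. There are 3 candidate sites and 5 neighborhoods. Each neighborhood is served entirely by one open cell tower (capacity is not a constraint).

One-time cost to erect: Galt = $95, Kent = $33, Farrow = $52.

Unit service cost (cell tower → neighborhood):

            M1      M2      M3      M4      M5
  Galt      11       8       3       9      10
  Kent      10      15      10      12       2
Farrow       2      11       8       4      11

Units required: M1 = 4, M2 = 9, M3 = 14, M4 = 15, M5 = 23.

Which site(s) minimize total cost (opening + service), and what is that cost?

For any fixed open set, each neighborhood goes to its cheapest open site; total = fixed + service.
{Galt, Kent, Farrow}: M1→Farrow 2·4=8, M2→Galt 8·9=72, M3→Galt 3·14=42, M4→Farrow 4·15=60, M5→Kent 2·23=46. Service 228; fixed 180; total 408.
{Kent, Farrow}: service 325 + fixed 85 = 410
{Galt, Kent}: service 335 + fixed 128 = 463
{Kent}: M1→Kent 10·4=40, M2→Kent 15·9=135, M3→Kent 10·14=140, M4→Kent 12·15=180, M5→Kent 2·23=46. Service 541; fixed 33; total 574.
No other subset beats 408.

Open Galt, Kent and Farrow; minimum total cost 408.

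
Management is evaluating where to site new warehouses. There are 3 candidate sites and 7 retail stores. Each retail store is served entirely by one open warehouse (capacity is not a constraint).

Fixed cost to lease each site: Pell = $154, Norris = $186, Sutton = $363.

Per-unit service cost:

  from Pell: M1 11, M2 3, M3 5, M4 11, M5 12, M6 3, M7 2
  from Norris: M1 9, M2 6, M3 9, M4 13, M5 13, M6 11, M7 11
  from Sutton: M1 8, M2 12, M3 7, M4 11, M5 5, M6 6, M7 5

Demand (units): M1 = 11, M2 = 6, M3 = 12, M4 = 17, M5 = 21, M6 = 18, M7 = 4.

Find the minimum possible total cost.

Minimum total cost: 854

For any fixed open set, each retail store goes to its cheapest open site; total = fixed + service.
{Pell}: M1→Pell 11·11=121, M2→Pell 3·6=18, M3→Pell 5·12=60, M4→Pell 11·17=187, M5→Pell 12·21=252, M6→Pell 3·18=54, M7→Pell 2·4=8. Service 700; fixed 154; total 854.
{Pell, Norris}: service 678 + fixed 340 = 1018
{Sutton}: M1→Sutton 8·11=88, M2→Sutton 12·6=72, M3→Sutton 7·12=84, M4→Sutton 11·17=187, M5→Sutton 5·21=105, M6→Sutton 6·18=108, M7→Sutton 5·4=20. Service 664; fixed 363; total 1027.
{Pell, Norris, Sutton}: M1→Sutton 8·11=88, M2→Pell 3·6=18, M3→Pell 5·12=60, M4→Pell 11·17=187, M5→Sutton 5·21=105, M6→Pell 3·18=54, M7→Pell 2·4=8. Service 520; fixed 703; total 1223.
No other subset beats 854.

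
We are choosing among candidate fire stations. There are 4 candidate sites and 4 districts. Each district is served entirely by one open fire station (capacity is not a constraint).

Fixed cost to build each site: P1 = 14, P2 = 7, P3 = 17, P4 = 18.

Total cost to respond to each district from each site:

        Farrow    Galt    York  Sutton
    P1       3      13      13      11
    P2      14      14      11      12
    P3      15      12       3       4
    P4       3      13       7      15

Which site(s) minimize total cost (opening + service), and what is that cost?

For any fixed open set, each district goes to its cheapest open site; total = fixed + service.
{P3}: Farrow→P3 15, Galt→P3 12, York→P3 3, Sutton→P3 4. Service 34; fixed 17; total 51.
{P1, P3}: Farrow→P1 3, Galt→P3 12, York→P3 3, Sutton→P3 4. Service 22; fixed 31; total 53.
{P1}: service 40 + fixed 14 = 54
{P1, P2, P3, P4}: service 22 + fixed 56 = 78
No other subset beats 51.

Open P3 only; minimum total cost 51.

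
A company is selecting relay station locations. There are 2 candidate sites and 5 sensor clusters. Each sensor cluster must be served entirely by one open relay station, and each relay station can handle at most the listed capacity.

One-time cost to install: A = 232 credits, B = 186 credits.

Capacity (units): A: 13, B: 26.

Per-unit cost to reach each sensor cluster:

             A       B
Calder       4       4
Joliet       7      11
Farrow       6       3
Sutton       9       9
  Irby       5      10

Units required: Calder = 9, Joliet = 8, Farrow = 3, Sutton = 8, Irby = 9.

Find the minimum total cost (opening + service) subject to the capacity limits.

Minimum total cost: 677

Open {A, B}: Calder→B 4·9=36, Joliet→B 11·8=88, Farrow→A 6·3=18, Sutton→B 9·8=72, Irby→A 5·9=45.
Loads: A carries 12/13, B carries 25/26. Service 259; fixed 418; total 677.
Next best feasible plan costs 690.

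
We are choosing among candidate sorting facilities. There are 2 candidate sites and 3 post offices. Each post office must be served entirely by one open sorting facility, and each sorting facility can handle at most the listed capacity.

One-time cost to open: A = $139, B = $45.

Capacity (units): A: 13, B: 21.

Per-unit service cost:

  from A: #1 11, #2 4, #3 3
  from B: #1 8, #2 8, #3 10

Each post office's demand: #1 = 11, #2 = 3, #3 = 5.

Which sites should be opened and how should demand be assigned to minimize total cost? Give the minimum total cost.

Minimum total cost: 207

Open {B}: #1→B 8·11=88, #2→B 8·3=24, #3→B 10·5=50.
Loads: B carries 19/21. Service 162; fixed 45; total 207.
Next best feasible plan costs 299.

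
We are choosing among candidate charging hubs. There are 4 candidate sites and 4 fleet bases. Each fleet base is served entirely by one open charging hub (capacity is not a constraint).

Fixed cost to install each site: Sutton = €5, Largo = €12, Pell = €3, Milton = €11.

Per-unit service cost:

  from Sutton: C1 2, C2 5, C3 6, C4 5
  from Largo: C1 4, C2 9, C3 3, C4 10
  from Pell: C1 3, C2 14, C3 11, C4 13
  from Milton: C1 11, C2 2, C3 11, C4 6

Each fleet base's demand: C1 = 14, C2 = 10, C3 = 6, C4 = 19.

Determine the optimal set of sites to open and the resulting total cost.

Open Sutton, Largo and Milton; minimum total cost 189.

For any fixed open set, each fleet base goes to its cheapest open site; total = fixed + service.
{Sutton, Largo, Milton}: C1→Sutton 2·14=28, C2→Milton 2·10=20, C3→Largo 3·6=18, C4→Sutton 5·19=95. Service 161; fixed 28; total 189.
{Sutton, Largo, Pell, Milton}: C1→Sutton 2·14=28, C2→Milton 2·10=20, C3→Largo 3·6=18, C4→Sutton 5·19=95. Service 161; fixed 31; total 192.
{Sutton, Milton}: C1→Sutton 2·14=28, C2→Milton 2·10=20, C3→Sutton 6·6=36, C4→Sutton 5·19=95. Service 179; fixed 16; total 195.
{Pell}: C1→Pell 3·14=42, C2→Pell 14·10=140, C3→Pell 11·6=66, C4→Pell 13·19=247. Service 495; fixed 3; total 498.
(All 15 nonempty subsets were checked; Sutton, Largo and Milton is lowest.)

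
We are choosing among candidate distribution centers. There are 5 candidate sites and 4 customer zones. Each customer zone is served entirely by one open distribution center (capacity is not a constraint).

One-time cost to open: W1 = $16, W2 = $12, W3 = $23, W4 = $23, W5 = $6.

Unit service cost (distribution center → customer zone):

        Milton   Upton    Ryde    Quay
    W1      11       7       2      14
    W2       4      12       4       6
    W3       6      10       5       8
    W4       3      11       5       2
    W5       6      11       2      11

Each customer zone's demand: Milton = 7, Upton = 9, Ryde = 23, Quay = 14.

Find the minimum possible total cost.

For any fixed open set, each customer zone goes to its cheapest open site; total = fixed + service.
{W1, W4}: Milton→W4 3·7=21, Upton→W1 7·9=63, Ryde→W1 2·23=46, Quay→W4 2·14=28. Service 158; fixed 39; total 197.
{W1, W4, W5}: Milton→W4 3·7=21, Upton→W1 7·9=63, Ryde→W1 2·23=46, Quay→W4 2·14=28. Service 158; fixed 45; total 203.
{W1, W2, W4}: service 158 + fixed 51 = 209
{W1, W2, W3, W4, W5}: Milton→W4 3·7=21, Upton→W1 7·9=63, Ryde→W1 2·23=46, Quay→W4 2·14=28. Service 158; fixed 80; total 238.
No other subset beats 197.

Minimum total cost: 197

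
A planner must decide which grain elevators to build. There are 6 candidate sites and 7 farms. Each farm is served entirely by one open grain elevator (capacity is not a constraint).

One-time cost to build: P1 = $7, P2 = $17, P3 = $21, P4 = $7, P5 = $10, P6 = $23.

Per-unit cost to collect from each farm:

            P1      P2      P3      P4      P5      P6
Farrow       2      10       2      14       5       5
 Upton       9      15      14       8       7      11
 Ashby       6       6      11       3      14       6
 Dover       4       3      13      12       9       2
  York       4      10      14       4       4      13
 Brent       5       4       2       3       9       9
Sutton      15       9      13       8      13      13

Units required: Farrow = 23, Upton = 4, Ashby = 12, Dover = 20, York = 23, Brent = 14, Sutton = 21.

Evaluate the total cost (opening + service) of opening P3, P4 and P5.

Each farm is assigned to its cheapest site among the open ones.
{P3, P4, P5}: Farrow→P3 2·23=46, Upton→P5 7·4=28, Ashby→P4 3·12=36, Dover→P5 9·20=180, York→P4 4·23=92, Brent→P3 2·14=28, Sutton→P4 8·21=168. Service 578; fixed 38; total 616.

Total cost: 616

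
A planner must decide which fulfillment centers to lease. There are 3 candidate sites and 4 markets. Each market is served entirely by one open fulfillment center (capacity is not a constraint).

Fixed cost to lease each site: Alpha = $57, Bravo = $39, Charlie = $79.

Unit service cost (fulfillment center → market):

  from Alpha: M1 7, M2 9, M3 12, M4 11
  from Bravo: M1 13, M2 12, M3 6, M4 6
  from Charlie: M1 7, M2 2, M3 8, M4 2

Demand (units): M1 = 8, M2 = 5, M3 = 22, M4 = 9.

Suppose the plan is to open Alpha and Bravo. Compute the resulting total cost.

Each market is assigned to its cheapest site among the open ones.
{Alpha, Bravo}: M1→Alpha 7·8=56, M2→Alpha 9·5=45, M3→Bravo 6·22=132, M4→Bravo 6·9=54. Service 287; fixed 96; total 383.

Total cost: 383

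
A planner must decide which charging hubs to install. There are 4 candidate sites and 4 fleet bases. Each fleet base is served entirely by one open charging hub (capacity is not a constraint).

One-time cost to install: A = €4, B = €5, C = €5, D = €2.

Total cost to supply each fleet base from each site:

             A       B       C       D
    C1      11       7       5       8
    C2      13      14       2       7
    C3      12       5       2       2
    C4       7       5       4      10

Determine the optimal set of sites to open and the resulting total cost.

For any fixed open set, each fleet base goes to its cheapest open site; total = fixed + service.
{C}: C1→C 5, C2→C 2, C3→C 2, C4→C 4. Service 13; fixed 5; total 18.
{C, D}: C1→C 5, C2→C 2, C3→C 2, C4→C 4. Service 13; fixed 7; total 20.
{A, C}: C1→C 5, C2→C 2, C3→C 2, C4→C 4. Service 13; fixed 9; total 22.
{A, B, C, D}: service 13 + fixed 16 = 29
No other subset beats 18.

Open C only; minimum total cost 18.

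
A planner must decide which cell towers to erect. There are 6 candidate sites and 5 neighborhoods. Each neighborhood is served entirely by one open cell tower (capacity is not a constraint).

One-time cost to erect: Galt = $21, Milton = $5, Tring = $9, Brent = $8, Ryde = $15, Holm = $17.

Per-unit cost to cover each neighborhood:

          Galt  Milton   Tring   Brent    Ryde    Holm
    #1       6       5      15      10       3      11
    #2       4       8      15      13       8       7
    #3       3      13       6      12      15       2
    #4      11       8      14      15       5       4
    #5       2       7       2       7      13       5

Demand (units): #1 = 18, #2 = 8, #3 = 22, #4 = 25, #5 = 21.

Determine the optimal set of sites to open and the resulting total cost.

For any fixed open set, each neighborhood goes to its cheapest open site; total = fixed + service.
{Galt, Ryde, Holm}: #1→Ryde 3·18=54, #2→Galt 4·8=32, #3→Holm 2·22=44, #4→Holm 4·25=100, #5→Galt 2·21=42. Service 272; fixed 53; total 325.
{Galt, Milton, Ryde, Holm}: service 272 + fixed 58 = 330
{Galt, Brent, Ryde, Holm}: #1→Ryde 3·18=54, #2→Galt 4·8=32, #3→Holm 2·22=44, #4→Holm 4·25=100, #5→Galt 2·21=42. Service 272; fixed 61; total 333.
{Galt, Milton, Tring, Brent, Ryde, Holm}: #1→Ryde 3·18=54, #2→Galt 4·8=32, #3→Holm 2·22=44, #4→Holm 4·25=100, #5→Galt 2·21=42. Service 272; fixed 75; total 347.
No other subset beats 325.

Open Galt, Ryde and Holm; minimum total cost 325.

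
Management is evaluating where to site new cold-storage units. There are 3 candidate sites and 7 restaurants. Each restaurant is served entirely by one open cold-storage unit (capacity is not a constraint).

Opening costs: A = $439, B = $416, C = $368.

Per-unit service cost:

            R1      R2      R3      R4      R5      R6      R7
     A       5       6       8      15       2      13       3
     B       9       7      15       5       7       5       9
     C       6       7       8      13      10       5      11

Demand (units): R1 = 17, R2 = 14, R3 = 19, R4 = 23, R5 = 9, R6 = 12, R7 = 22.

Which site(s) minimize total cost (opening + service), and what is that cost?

Open A only; minimum total cost 1345.

For any fixed open set, each restaurant goes to its cheapest open site; total = fixed + service.
{A}: R1→A 5·17=85, R2→A 6·14=84, R3→A 8·19=152, R4→A 15·23=345, R5→A 2·9=18, R6→A 13·12=156, R7→A 3·22=66. Service 906; fixed 439; total 1345.
{B}: service 972 + fixed 416 = 1388
{C}: service 1043 + fixed 368 = 1411
{A, B, C}: service 580 + fixed 1223 = 1803
No other subset beats 1345.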